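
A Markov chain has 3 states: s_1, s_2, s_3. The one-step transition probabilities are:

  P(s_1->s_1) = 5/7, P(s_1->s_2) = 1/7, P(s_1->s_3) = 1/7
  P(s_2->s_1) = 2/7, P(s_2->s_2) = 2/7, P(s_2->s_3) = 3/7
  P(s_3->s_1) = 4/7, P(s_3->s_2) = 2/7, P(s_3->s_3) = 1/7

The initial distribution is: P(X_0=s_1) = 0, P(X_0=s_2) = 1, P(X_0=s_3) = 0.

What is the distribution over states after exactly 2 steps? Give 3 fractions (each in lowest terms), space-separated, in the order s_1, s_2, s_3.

Answer: 26/49 12/49 11/49

Derivation:
Propagating the distribution step by step (d_{t+1} = d_t * P):
d_0 = (s_1=0, s_2=1, s_3=0)
  d_1[s_1] = 0*5/7 + 1*2/7 + 0*4/7 = 2/7
  d_1[s_2] = 0*1/7 + 1*2/7 + 0*2/7 = 2/7
  d_1[s_3] = 0*1/7 + 1*3/7 + 0*1/7 = 3/7
d_1 = (s_1=2/7, s_2=2/7, s_3=3/7)
  d_2[s_1] = 2/7*5/7 + 2/7*2/7 + 3/7*4/7 = 26/49
  d_2[s_2] = 2/7*1/7 + 2/7*2/7 + 3/7*2/7 = 12/49
  d_2[s_3] = 2/7*1/7 + 2/7*3/7 + 3/7*1/7 = 11/49
d_2 = (s_1=26/49, s_2=12/49, s_3=11/49)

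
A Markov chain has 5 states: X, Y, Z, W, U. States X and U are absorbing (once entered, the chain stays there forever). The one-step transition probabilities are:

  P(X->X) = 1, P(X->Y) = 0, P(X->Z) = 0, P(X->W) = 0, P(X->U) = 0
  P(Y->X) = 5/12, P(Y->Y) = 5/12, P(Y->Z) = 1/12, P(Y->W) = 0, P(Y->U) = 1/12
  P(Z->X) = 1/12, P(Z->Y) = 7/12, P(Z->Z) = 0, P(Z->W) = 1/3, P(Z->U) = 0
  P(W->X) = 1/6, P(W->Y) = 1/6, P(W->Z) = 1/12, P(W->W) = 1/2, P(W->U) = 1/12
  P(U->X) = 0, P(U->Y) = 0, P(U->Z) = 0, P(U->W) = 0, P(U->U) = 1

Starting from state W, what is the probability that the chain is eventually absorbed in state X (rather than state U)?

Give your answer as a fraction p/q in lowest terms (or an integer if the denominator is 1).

Answer: 53/71

Derivation:
Let a_i = P(absorbed in X | start in state i).
Boundary conditions: a_X = 1, a_U = 0.
For each transient state i, a_i = sum_j P(i->j) * a_j:
  a_Y = 5/12*a_X + 5/12*a_Y + 1/12*a_Z + 0*a_W + 1/12*a_U
  a_Z = 1/12*a_X + 7/12*a_Y + 0*a_Z + 1/3*a_W + 0*a_U
  a_W = 1/6*a_X + 1/6*a_Y + 1/12*a_Z + 1/2*a_W + 1/12*a_U

Substituting a_X = 1 and a_U = 0, rearrange to (I - Q) a = r where r[i] = P(i -> X):
  [7/12, -1/12, 0] . (a_Y, a_Z, a_W) = 5/12
  [-7/12, 1, -1/3] . (a_Y, a_Z, a_W) = 1/12
  [-1/6, -1/12, 1/2] . (a_Y, a_Z, a_W) = 1/6

Solving yields:
  a_Y = 59/71
  a_Z = 58/71
  a_W = 53/71

Starting state is W, so the absorption probability is a_W = 53/71.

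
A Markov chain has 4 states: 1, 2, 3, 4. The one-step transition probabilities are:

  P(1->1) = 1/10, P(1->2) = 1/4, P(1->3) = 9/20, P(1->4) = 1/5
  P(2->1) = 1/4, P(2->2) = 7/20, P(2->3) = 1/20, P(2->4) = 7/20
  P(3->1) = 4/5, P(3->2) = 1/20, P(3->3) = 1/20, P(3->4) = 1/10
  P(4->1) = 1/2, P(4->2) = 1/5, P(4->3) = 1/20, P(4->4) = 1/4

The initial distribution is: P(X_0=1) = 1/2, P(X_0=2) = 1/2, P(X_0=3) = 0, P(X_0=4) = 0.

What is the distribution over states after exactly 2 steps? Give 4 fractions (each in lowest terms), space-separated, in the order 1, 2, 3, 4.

Propagating the distribution step by step (d_{t+1} = d_t * P):
d_0 = (1=1/2, 2=1/2, 3=0, 4=0)
  d_1[1] = 1/2*1/10 + 1/2*1/4 + 0*4/5 + 0*1/2 = 7/40
  d_1[2] = 1/2*1/4 + 1/2*7/20 + 0*1/20 + 0*1/5 = 3/10
  d_1[3] = 1/2*9/20 + 1/2*1/20 + 0*1/20 + 0*1/20 = 1/4
  d_1[4] = 1/2*1/5 + 1/2*7/20 + 0*1/10 + 0*1/4 = 11/40
d_1 = (1=7/40, 2=3/10, 3=1/4, 4=11/40)
  d_2[1] = 7/40*1/10 + 3/10*1/4 + 1/4*4/5 + 11/40*1/2 = 43/100
  d_2[2] = 7/40*1/4 + 3/10*7/20 + 1/4*1/20 + 11/40*1/5 = 173/800
  d_2[3] = 7/40*9/20 + 3/10*1/20 + 1/4*1/20 + 11/40*1/20 = 3/25
  d_2[4] = 7/40*1/5 + 3/10*7/20 + 1/4*1/10 + 11/40*1/4 = 187/800
d_2 = (1=43/100, 2=173/800, 3=3/25, 4=187/800)

Answer: 43/100 173/800 3/25 187/800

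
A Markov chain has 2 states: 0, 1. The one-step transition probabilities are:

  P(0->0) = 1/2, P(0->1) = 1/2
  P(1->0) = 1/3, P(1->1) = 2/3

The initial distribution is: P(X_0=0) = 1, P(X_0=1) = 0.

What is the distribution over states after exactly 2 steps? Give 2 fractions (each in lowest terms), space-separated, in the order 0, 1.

Propagating the distribution step by step (d_{t+1} = d_t * P):
d_0 = (0=1, 1=0)
  d_1[0] = 1*1/2 + 0*1/3 = 1/2
  d_1[1] = 1*1/2 + 0*2/3 = 1/2
d_1 = (0=1/2, 1=1/2)
  d_2[0] = 1/2*1/2 + 1/2*1/3 = 5/12
  d_2[1] = 1/2*1/2 + 1/2*2/3 = 7/12
d_2 = (0=5/12, 1=7/12)

Answer: 5/12 7/12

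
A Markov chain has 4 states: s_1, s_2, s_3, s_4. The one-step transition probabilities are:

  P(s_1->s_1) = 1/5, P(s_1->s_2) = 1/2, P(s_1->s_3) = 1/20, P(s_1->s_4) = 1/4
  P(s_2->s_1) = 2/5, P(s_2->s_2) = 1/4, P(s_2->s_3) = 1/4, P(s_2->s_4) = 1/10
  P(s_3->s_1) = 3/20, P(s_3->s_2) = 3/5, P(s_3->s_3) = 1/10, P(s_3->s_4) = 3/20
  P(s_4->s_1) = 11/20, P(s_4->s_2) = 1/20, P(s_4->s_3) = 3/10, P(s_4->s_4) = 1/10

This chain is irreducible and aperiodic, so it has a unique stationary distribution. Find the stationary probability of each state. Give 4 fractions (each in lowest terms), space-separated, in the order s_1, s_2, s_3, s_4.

The stationary distribution satisfies pi = pi * P, i.e.:
  pi_s_1 = 1/5*pi_s_1 + 2/5*pi_s_2 + 3/20*pi_s_3 + 11/20*pi_s_4
  pi_s_2 = 1/2*pi_s_1 + 1/4*pi_s_2 + 3/5*pi_s_3 + 1/20*pi_s_4
  pi_s_3 = 1/20*pi_s_1 + 1/4*pi_s_2 + 1/10*pi_s_3 + 3/10*pi_s_4
  pi_s_4 = 1/4*pi_s_1 + 1/10*pi_s_2 + 3/20*pi_s_3 + 1/10*pi_s_4
with normalization: pi_s_1 + pi_s_2 + pi_s_3 + pi_s_4 = 1.

Using the first 3 balance equations plus normalization, the linear system A*pi = b is:
  [-4/5, 2/5, 3/20, 11/20] . pi = 0
  [1/2, -3/4, 3/5, 1/20] . pi = 0
  [1/20, 1/4, -9/10, 3/10] . pi = 0
  [1, 1, 1, 1] . pi = 1

Solving yields:
  pi_s_1 = 3315/10436
  pi_s_2 = 3729/10436
  pi_s_3 = 1763/10436
  pi_s_4 = 1629/10436

Verification (pi * P):
  3315/10436*1/5 + 3729/10436*2/5 + 1763/10436*3/20 + 1629/10436*11/20 = 3315/10436 = pi_s_1  (ok)
  3315/10436*1/2 + 3729/10436*1/4 + 1763/10436*3/5 + 1629/10436*1/20 = 3729/10436 = pi_s_2  (ok)
  3315/10436*1/20 + 3729/10436*1/4 + 1763/10436*1/10 + 1629/10436*3/10 = 1763/10436 = pi_s_3  (ok)
  3315/10436*1/4 + 3729/10436*1/10 + 1763/10436*3/20 + 1629/10436*1/10 = 1629/10436 = pi_s_4  (ok)

Answer: 3315/10436 3729/10436 1763/10436 1629/10436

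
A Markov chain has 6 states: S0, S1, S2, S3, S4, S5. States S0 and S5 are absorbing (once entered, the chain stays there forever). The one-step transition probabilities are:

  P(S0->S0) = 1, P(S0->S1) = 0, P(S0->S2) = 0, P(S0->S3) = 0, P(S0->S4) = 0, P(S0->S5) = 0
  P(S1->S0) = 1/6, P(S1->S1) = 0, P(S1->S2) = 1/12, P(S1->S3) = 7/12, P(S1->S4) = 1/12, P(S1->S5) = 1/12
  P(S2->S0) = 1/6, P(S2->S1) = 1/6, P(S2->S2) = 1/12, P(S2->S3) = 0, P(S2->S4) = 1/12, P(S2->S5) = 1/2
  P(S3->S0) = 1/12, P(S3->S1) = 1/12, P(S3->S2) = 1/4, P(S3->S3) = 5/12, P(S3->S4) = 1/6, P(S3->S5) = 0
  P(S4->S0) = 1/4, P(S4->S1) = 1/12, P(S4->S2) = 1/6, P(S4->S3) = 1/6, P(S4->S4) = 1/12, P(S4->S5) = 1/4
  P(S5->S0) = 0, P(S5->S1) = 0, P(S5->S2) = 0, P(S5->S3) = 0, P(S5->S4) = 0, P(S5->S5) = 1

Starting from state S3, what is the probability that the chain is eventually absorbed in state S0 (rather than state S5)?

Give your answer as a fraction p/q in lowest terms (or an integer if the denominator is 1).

Answer: 460/947

Derivation:
Let a_i = P(absorbed in S0 | start in state i).
Boundary conditions: a_S0 = 1, a_S5 = 0.
For each transient state i, a_i = sum_j P(i->j) * a_j:
  a_S1 = 1/6*a_S0 + 0*a_S1 + 1/12*a_S2 + 7/12*a_S3 + 1/12*a_S4 + 1/12*a_S5
  a_S2 = 1/6*a_S0 + 1/6*a_S1 + 1/12*a_S2 + 0*a_S3 + 1/12*a_S4 + 1/2*a_S5
  a_S3 = 1/12*a_S0 + 1/12*a_S1 + 1/4*a_S2 + 5/12*a_S3 + 1/6*a_S4 + 0*a_S5
  a_S4 = 1/4*a_S0 + 1/12*a_S1 + 1/6*a_S2 + 1/6*a_S3 + 1/12*a_S4 + 1/4*a_S5

Substituting a_S0 = 1 and a_S5 = 0, rearrange to (I - Q) a = r where r[i] = P(i -> S0):
  [1, -1/12, -7/12, -1/12] . (a_S1, a_S2, a_S3, a_S4) = 1/6
  [-1/6, 11/12, 0, -1/12] . (a_S1, a_S2, a_S3, a_S4) = 1/6
  [-1/12, -1/4, 7/12, -1/6] . (a_S1, a_S2, a_S3, a_S4) = 1/12
  [-1/12, -1/6, -1/6, 11/12] . (a_S1, a_S2, a_S3, a_S4) = 1/4

Solving yields:
  a_S1 = 488/947
  a_S2 = 301/947
  a_S3 = 460/947
  a_S4 = 441/947

Starting state is S3, so the absorption probability is a_S3 = 460/947.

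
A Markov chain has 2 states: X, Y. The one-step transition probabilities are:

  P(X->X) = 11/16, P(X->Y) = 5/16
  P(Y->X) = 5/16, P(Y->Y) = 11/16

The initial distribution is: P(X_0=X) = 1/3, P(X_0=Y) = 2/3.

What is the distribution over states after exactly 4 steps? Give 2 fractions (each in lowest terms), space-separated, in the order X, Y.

Answer: 4069/8192 4123/8192

Derivation:
Propagating the distribution step by step (d_{t+1} = d_t * P):
d_0 = (X=1/3, Y=2/3)
  d_1[X] = 1/3*11/16 + 2/3*5/16 = 7/16
  d_1[Y] = 1/3*5/16 + 2/3*11/16 = 9/16
d_1 = (X=7/16, Y=9/16)
  d_2[X] = 7/16*11/16 + 9/16*5/16 = 61/128
  d_2[Y] = 7/16*5/16 + 9/16*11/16 = 67/128
d_2 = (X=61/128, Y=67/128)
  d_3[X] = 61/128*11/16 + 67/128*5/16 = 503/1024
  d_3[Y] = 61/128*5/16 + 67/128*11/16 = 521/1024
d_3 = (X=503/1024, Y=521/1024)
  d_4[X] = 503/1024*11/16 + 521/1024*5/16 = 4069/8192
  d_4[Y] = 503/1024*5/16 + 521/1024*11/16 = 4123/8192
d_4 = (X=4069/8192, Y=4123/8192)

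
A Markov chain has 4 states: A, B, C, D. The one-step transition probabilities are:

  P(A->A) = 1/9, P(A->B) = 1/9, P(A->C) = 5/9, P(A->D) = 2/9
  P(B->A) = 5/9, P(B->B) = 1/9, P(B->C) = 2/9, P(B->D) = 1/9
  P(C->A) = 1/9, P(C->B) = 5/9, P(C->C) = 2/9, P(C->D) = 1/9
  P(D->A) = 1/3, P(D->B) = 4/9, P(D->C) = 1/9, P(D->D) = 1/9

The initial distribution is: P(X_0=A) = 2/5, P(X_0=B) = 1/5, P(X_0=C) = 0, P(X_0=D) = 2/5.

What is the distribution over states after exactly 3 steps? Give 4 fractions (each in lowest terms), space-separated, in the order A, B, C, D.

Answer: 1009/3645 1067/3645 1061/3645 508/3645

Derivation:
Propagating the distribution step by step (d_{t+1} = d_t * P):
d_0 = (A=2/5, B=1/5, C=0, D=2/5)
  d_1[A] = 2/5*1/9 + 1/5*5/9 + 0*1/9 + 2/5*1/3 = 13/45
  d_1[B] = 2/5*1/9 + 1/5*1/9 + 0*5/9 + 2/5*4/9 = 11/45
  d_1[C] = 2/5*5/9 + 1/5*2/9 + 0*2/9 + 2/5*1/9 = 14/45
  d_1[D] = 2/5*2/9 + 1/5*1/9 + 0*1/9 + 2/5*1/9 = 7/45
d_1 = (A=13/45, B=11/45, C=14/45, D=7/45)
  d_2[A] = 13/45*1/9 + 11/45*5/9 + 14/45*1/9 + 7/45*1/3 = 103/405
  d_2[B] = 13/45*1/9 + 11/45*1/9 + 14/45*5/9 + 7/45*4/9 = 122/405
  d_2[C] = 13/45*5/9 + 11/45*2/9 + 14/45*2/9 + 7/45*1/9 = 122/405
  d_2[D] = 13/45*2/9 + 11/45*1/9 + 14/45*1/9 + 7/45*1/9 = 58/405
d_2 = (A=103/405, B=122/405, C=122/405, D=58/405)
  d_3[A] = 103/405*1/9 + 122/405*5/9 + 122/405*1/9 + 58/405*1/3 = 1009/3645
  d_3[B] = 103/405*1/9 + 122/405*1/9 + 122/405*5/9 + 58/405*4/9 = 1067/3645
  d_3[C] = 103/405*5/9 + 122/405*2/9 + 122/405*2/9 + 58/405*1/9 = 1061/3645
  d_3[D] = 103/405*2/9 + 122/405*1/9 + 122/405*1/9 + 58/405*1/9 = 508/3645
d_3 = (A=1009/3645, B=1067/3645, C=1061/3645, D=508/3645)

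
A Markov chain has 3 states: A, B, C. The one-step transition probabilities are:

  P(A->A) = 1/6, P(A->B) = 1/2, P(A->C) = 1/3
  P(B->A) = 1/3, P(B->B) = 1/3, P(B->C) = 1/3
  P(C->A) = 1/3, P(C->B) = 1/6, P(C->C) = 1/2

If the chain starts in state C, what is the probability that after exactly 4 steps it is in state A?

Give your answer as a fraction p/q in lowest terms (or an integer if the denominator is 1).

Answer: 185/648

Derivation:
Computing P^4 by repeated multiplication:
P^1 =
  A: [1/6, 1/2, 1/3]
  B: [1/3, 1/3, 1/3]
  C: [1/3, 1/6, 1/2]
P^2 =
  A: [11/36, 11/36, 7/18]
  B: [5/18, 1/3, 7/18]
  C: [5/18, 11/36, 5/12]
P^3 =
  A: [61/216, 23/72, 43/108]
  B: [31/108, 17/54, 43/108]
  C: [31/108, 67/216, 29/72]
P^4 =
  A: [371/1296, 407/1296, 259/648]
  B: [185/648, 17/54, 259/648]
  C: [185/648, 407/1296, 173/432]

(P^4)[C -> A] = 185/648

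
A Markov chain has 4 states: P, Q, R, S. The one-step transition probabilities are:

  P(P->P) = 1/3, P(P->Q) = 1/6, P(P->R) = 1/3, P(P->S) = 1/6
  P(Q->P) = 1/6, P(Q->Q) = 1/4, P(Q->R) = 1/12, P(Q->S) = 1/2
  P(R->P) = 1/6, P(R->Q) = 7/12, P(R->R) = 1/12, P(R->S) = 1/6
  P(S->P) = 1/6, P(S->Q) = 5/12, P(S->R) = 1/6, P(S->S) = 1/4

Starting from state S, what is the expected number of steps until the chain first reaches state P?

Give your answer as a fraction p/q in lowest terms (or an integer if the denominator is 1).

Answer: 6

Derivation:
Let h_i = expected steps to first reach P from state i.
Boundary: h_P = 0.
First-step equations for the other states:
  h_Q = 1 + 1/6*h_P + 1/4*h_Q + 1/12*h_R + 1/2*h_S
  h_R = 1 + 1/6*h_P + 7/12*h_Q + 1/12*h_R + 1/6*h_S
  h_S = 1 + 1/6*h_P + 5/12*h_Q + 1/6*h_R + 1/4*h_S

Substituting h_P = 0 and rearranging gives the linear system (I - Q) h = 1:
  [3/4, -1/12, -1/2] . (h_Q, h_R, h_S) = 1
  [-7/12, 11/12, -1/6] . (h_Q, h_R, h_S) = 1
  [-5/12, -1/6, 3/4] . (h_Q, h_R, h_S) = 1

Solving yields:
  h_Q = 6
  h_R = 6
  h_S = 6

Starting state is S, so the expected hitting time is h_S = 6.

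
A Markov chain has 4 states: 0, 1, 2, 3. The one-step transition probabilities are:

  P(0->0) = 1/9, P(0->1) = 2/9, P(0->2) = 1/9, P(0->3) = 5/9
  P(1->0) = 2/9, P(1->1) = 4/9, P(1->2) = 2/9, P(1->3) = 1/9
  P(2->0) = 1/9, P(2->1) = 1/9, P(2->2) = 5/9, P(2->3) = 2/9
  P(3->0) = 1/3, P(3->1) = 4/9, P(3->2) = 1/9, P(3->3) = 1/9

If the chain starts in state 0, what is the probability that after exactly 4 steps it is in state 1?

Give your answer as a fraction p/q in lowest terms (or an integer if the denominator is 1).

Computing P^4 by repeated multiplication:
P^1 =
  0: [1/9, 2/9, 1/9, 5/9]
  1: [2/9, 4/9, 2/9, 1/9]
  2: [1/9, 1/9, 5/9, 2/9]
  3: [1/3, 4/9, 1/9, 1/9]
P^2 =
  0: [7/27, 31/81, 5/27, 14/81]
  1: [5/27, 26/81, 7/27, 19/81]
  2: [14/81, 19/81, 10/27, 2/9]
  3: [5/27, 1/3, 17/81, 22/81]
P^3 =
  0: [140/729, 79/243, 172/729, 20/81]
  1: [145/729, 77/243, 191/729, 2/9]
  2: [136/729, 206/729, 220/729, 167/729]
  3: [152/729, 1/3, 176/729, 158/729]
P^4 =
  0: [442/2187, 2120/6561, 1654/6561, 487/2187]
  1: [428/2187, 2053/6561, 1724/6561, 500/2187]
  2: [47/243, 1984/6561, 605/2187, 1493/6561]
  3: [1288/6561, 2084/6561, 1676/6561, 1513/6561]

(P^4)[0 -> 1] = 2120/6561

Answer: 2120/6561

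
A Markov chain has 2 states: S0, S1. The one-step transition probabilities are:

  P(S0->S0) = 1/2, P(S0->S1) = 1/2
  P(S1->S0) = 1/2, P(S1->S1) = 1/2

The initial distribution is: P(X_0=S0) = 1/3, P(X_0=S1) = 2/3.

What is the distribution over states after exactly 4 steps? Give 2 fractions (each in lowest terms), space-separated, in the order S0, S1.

Propagating the distribution step by step (d_{t+1} = d_t * P):
d_0 = (S0=1/3, S1=2/3)
  d_1[S0] = 1/3*1/2 + 2/3*1/2 = 1/2
  d_1[S1] = 1/3*1/2 + 2/3*1/2 = 1/2
d_1 = (S0=1/2, S1=1/2)
  d_2[S0] = 1/2*1/2 + 1/2*1/2 = 1/2
  d_2[S1] = 1/2*1/2 + 1/2*1/2 = 1/2
d_2 = (S0=1/2, S1=1/2)
  d_3[S0] = 1/2*1/2 + 1/2*1/2 = 1/2
  d_3[S1] = 1/2*1/2 + 1/2*1/2 = 1/2
d_3 = (S0=1/2, S1=1/2)
  d_4[S0] = 1/2*1/2 + 1/2*1/2 = 1/2
  d_4[S1] = 1/2*1/2 + 1/2*1/2 = 1/2
d_4 = (S0=1/2, S1=1/2)

Answer: 1/2 1/2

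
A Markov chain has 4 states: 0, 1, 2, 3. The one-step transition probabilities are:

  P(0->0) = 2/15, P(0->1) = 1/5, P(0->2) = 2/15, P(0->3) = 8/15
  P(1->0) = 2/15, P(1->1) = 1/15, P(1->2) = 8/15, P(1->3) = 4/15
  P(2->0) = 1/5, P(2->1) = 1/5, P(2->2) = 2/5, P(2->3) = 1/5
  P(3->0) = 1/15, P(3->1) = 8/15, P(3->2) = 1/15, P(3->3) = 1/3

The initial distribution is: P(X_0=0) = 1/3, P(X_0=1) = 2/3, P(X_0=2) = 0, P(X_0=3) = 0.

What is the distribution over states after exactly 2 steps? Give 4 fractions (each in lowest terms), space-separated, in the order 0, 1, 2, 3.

Propagating the distribution step by step (d_{t+1} = d_t * P):
d_0 = (0=1/3, 1=2/3, 2=0, 3=0)
  d_1[0] = 1/3*2/15 + 2/3*2/15 + 0*1/5 + 0*1/15 = 2/15
  d_1[1] = 1/3*1/5 + 2/3*1/15 + 0*1/5 + 0*8/15 = 1/9
  d_1[2] = 1/3*2/15 + 2/3*8/15 + 0*2/5 + 0*1/15 = 2/5
  d_1[3] = 1/3*8/15 + 2/3*4/15 + 0*1/5 + 0*1/3 = 16/45
d_1 = (0=2/15, 1=1/9, 2=2/5, 3=16/45)
  d_2[0] = 2/15*2/15 + 1/9*2/15 + 2/5*1/5 + 16/45*1/15 = 92/675
  d_2[1] = 2/15*1/5 + 1/9*1/15 + 2/5*1/5 + 16/45*8/15 = 41/135
  d_2[2] = 2/15*2/15 + 1/9*8/15 + 2/5*2/5 + 16/45*1/15 = 176/675
  d_2[3] = 2/15*8/15 + 1/9*4/15 + 2/5*1/5 + 16/45*1/3 = 202/675
d_2 = (0=92/675, 1=41/135, 2=176/675, 3=202/675)

Answer: 92/675 41/135 176/675 202/675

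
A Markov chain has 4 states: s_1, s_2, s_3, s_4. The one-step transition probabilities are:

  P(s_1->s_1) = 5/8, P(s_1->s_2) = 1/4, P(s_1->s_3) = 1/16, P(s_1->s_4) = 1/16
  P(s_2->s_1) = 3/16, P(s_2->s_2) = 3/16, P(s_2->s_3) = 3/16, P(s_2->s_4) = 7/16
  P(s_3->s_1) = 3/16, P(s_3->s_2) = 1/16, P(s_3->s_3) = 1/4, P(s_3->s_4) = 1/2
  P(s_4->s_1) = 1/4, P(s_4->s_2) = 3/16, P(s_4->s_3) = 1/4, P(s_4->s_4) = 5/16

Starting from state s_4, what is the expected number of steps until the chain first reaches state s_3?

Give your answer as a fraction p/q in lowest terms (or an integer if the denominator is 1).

Answer: 368/61

Derivation:
Let h_i = expected steps to first reach s_3 from state i.
Boundary: h_s_3 = 0.
First-step equations for the other states:
  h_s_1 = 1 + 5/8*h_s_1 + 1/4*h_s_2 + 1/16*h_s_3 + 1/16*h_s_4
  h_s_2 = 1 + 3/16*h_s_1 + 3/16*h_s_2 + 3/16*h_s_3 + 7/16*h_s_4
  h_s_4 = 1 + 1/4*h_s_1 + 3/16*h_s_2 + 1/4*h_s_3 + 5/16*h_s_4

Substituting h_s_3 = 0 and rearranging gives the linear system (I - Q) h = 1:
  [3/8, -1/4, -1/16] . (h_s_1, h_s_2, h_s_4) = 1
  [-3/16, 13/16, -7/16] . (h_s_1, h_s_2, h_s_4) = 1
  [-1/4, -3/16, 11/16] . (h_s_1, h_s_2, h_s_4) = 1

Solving yields:
  h_s_1 = 480/61
  h_s_2 = 384/61
  h_s_4 = 368/61

Starting state is s_4, so the expected hitting time is h_s_4 = 368/61.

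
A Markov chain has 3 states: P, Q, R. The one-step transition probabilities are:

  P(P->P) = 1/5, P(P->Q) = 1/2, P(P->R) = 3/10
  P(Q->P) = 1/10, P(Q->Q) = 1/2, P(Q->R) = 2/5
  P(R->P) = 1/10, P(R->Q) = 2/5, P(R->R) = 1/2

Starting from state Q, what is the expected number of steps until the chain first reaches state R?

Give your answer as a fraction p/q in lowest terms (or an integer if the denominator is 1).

Answer: 18/7

Derivation:
Let h_i = expected steps to first reach R from state i.
Boundary: h_R = 0.
First-step equations for the other states:
  h_P = 1 + 1/5*h_P + 1/2*h_Q + 3/10*h_R
  h_Q = 1 + 1/10*h_P + 1/2*h_Q + 2/5*h_R

Substituting h_R = 0 and rearranging gives the linear system (I - Q) h = 1:
  [4/5, -1/2] . (h_P, h_Q) = 1
  [-1/10, 1/2] . (h_P, h_Q) = 1

Solving yields:
  h_P = 20/7
  h_Q = 18/7

Starting state is Q, so the expected hitting time is h_Q = 18/7.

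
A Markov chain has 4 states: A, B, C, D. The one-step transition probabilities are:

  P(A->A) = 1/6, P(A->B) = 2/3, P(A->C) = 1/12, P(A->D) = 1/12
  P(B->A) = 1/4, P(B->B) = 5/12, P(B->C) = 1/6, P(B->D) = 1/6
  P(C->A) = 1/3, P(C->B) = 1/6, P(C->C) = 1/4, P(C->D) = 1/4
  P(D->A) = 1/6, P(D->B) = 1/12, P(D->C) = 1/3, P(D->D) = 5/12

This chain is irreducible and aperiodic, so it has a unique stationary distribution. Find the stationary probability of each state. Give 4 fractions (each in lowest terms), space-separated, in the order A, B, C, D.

Answer: 289/1260 221/630 253/1260 23/105

Derivation:
The stationary distribution satisfies pi = pi * P, i.e.:
  pi_A = 1/6*pi_A + 1/4*pi_B + 1/3*pi_C + 1/6*pi_D
  pi_B = 2/3*pi_A + 5/12*pi_B + 1/6*pi_C + 1/12*pi_D
  pi_C = 1/12*pi_A + 1/6*pi_B + 1/4*pi_C + 1/3*pi_D
  pi_D = 1/12*pi_A + 1/6*pi_B + 1/4*pi_C + 5/12*pi_D
with normalization: pi_A + pi_B + pi_C + pi_D = 1.

Using the first 3 balance equations plus normalization, the linear system A*pi = b is:
  [-5/6, 1/4, 1/3, 1/6] . pi = 0
  [2/3, -7/12, 1/6, 1/12] . pi = 0
  [1/12, 1/6, -3/4, 1/3] . pi = 0
  [1, 1, 1, 1] . pi = 1

Solving yields:
  pi_A = 289/1260
  pi_B = 221/630
  pi_C = 253/1260
  pi_D = 23/105

Verification (pi * P):
  289/1260*1/6 + 221/630*1/4 + 253/1260*1/3 + 23/105*1/6 = 289/1260 = pi_A  (ok)
  289/1260*2/3 + 221/630*5/12 + 253/1260*1/6 + 23/105*1/12 = 221/630 = pi_B  (ok)
  289/1260*1/12 + 221/630*1/6 + 253/1260*1/4 + 23/105*1/3 = 253/1260 = pi_C  (ok)
  289/1260*1/12 + 221/630*1/6 + 253/1260*1/4 + 23/105*5/12 = 23/105 = pi_D  (ok)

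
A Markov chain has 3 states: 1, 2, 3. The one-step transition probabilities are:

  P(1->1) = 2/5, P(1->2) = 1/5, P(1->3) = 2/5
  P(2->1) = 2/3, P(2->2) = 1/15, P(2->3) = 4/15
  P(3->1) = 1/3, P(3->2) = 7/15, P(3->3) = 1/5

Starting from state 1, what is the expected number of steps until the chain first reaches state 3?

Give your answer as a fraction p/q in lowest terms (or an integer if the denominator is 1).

Answer: 85/32

Derivation:
Let h_i = expected steps to first reach 3 from state i.
Boundary: h_3 = 0.
First-step equations for the other states:
  h_1 = 1 + 2/5*h_1 + 1/5*h_2 + 2/5*h_3
  h_2 = 1 + 2/3*h_1 + 1/15*h_2 + 4/15*h_3

Substituting h_3 = 0 and rearranging gives the linear system (I - Q) h = 1:
  [3/5, -1/5] . (h_1, h_2) = 1
  [-2/3, 14/15] . (h_1, h_2) = 1

Solving yields:
  h_1 = 85/32
  h_2 = 95/32

Starting state is 1, so the expected hitting time is h_1 = 85/32.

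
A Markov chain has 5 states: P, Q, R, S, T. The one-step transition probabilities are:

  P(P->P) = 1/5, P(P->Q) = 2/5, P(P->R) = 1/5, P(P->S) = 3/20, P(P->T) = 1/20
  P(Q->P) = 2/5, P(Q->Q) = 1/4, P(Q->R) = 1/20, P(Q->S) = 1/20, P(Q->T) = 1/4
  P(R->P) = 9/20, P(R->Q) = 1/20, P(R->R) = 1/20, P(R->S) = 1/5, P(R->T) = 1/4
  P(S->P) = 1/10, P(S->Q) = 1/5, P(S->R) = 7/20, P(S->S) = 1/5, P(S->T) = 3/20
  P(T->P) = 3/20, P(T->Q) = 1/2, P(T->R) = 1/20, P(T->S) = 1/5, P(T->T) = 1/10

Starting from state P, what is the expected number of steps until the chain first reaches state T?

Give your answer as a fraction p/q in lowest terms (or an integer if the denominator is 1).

Answer: 12460/1871

Derivation:
Let h_i = expected steps to first reach T from state i.
Boundary: h_T = 0.
First-step equations for the other states:
  h_P = 1 + 1/5*h_P + 2/5*h_Q + 1/5*h_R + 3/20*h_S + 1/20*h_T
  h_Q = 1 + 2/5*h_P + 1/4*h_Q + 1/20*h_R + 1/20*h_S + 1/4*h_T
  h_R = 1 + 9/20*h_P + 1/20*h_Q + 1/20*h_R + 1/5*h_S + 1/4*h_T
  h_S = 1 + 1/10*h_P + 1/5*h_Q + 7/20*h_R + 1/5*h_S + 3/20*h_T

Substituting h_T = 0 and rearranging gives the linear system (I - Q) h = 1:
  [4/5, -2/5, -1/5, -3/20] . (h_P, h_Q, h_R, h_S) = 1
  [-2/5, 3/4, -1/20, -1/20] . (h_P, h_Q, h_R, h_S) = 1
  [-9/20, -1/20, 19/20, -1/5] . (h_P, h_Q, h_R, h_S) = 1
  [-1/10, -1/5, -7/20, 4/5] . (h_P, h_Q, h_R, h_S) = 1

Solving yields:
  h_P = 12460/1871
  h_Q = 10612/1871
  h_R = 10804/1871
  h_S = 11276/1871

Starting state is P, so the expected hitting time is h_P = 12460/1871.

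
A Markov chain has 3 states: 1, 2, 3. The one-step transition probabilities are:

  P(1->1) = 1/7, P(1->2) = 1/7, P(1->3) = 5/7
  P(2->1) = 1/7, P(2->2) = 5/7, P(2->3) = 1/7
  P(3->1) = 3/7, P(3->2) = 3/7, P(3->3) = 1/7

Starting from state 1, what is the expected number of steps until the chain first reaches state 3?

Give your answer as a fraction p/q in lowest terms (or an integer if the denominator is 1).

Answer: 21/11

Derivation:
Let h_i = expected steps to first reach 3 from state i.
Boundary: h_3 = 0.
First-step equations for the other states:
  h_1 = 1 + 1/7*h_1 + 1/7*h_2 + 5/7*h_3
  h_2 = 1 + 1/7*h_1 + 5/7*h_2 + 1/7*h_3

Substituting h_3 = 0 and rearranging gives the linear system (I - Q) h = 1:
  [6/7, -1/7] . (h_1, h_2) = 1
  [-1/7, 2/7] . (h_1, h_2) = 1

Solving yields:
  h_1 = 21/11
  h_2 = 49/11

Starting state is 1, so the expected hitting time is h_1 = 21/11.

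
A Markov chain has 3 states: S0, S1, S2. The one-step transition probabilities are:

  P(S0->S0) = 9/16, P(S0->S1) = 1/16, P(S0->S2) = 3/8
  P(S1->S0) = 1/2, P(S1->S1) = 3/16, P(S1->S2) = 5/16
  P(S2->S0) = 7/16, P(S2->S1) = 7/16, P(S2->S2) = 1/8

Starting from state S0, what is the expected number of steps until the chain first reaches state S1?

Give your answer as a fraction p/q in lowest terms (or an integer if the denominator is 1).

Answer: 40/7

Derivation:
Let h_i = expected steps to first reach S1 from state i.
Boundary: h_S1 = 0.
First-step equations for the other states:
  h_S0 = 1 + 9/16*h_S0 + 1/16*h_S1 + 3/8*h_S2
  h_S2 = 1 + 7/16*h_S0 + 7/16*h_S1 + 1/8*h_S2

Substituting h_S1 = 0 and rearranging gives the linear system (I - Q) h = 1:
  [7/16, -3/8] . (h_S0, h_S2) = 1
  [-7/16, 7/8] . (h_S0, h_S2) = 1

Solving yields:
  h_S0 = 40/7
  h_S2 = 4

Starting state is S0, so the expected hitting time is h_S0 = 40/7.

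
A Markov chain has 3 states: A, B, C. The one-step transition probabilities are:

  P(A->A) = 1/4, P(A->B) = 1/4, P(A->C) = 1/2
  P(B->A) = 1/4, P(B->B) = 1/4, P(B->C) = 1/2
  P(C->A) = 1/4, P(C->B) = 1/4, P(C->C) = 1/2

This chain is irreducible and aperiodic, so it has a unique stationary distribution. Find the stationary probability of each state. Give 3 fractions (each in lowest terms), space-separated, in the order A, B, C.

Answer: 1/4 1/4 1/2

Derivation:
The stationary distribution satisfies pi = pi * P, i.e.:
  pi_A = 1/4*pi_A + 1/4*pi_B + 1/4*pi_C
  pi_B = 1/4*pi_A + 1/4*pi_B + 1/4*pi_C
  pi_C = 1/2*pi_A + 1/2*pi_B + 1/2*pi_C
with normalization: pi_A + pi_B + pi_C = 1.

Using the first 2 balance equations plus normalization, the linear system A*pi = b is:
  [-3/4, 1/4, 1/4] . pi = 0
  [1/4, -3/4, 1/4] . pi = 0
  [1, 1, 1] . pi = 1

Solving yields:
  pi_A = 1/4
  pi_B = 1/4
  pi_C = 1/2

Verification (pi * P):
  1/4*1/4 + 1/4*1/4 + 1/2*1/4 = 1/4 = pi_A  (ok)
  1/4*1/4 + 1/4*1/4 + 1/2*1/4 = 1/4 = pi_B  (ok)
  1/4*1/2 + 1/4*1/2 + 1/2*1/2 = 1/2 = pi_C  (ok)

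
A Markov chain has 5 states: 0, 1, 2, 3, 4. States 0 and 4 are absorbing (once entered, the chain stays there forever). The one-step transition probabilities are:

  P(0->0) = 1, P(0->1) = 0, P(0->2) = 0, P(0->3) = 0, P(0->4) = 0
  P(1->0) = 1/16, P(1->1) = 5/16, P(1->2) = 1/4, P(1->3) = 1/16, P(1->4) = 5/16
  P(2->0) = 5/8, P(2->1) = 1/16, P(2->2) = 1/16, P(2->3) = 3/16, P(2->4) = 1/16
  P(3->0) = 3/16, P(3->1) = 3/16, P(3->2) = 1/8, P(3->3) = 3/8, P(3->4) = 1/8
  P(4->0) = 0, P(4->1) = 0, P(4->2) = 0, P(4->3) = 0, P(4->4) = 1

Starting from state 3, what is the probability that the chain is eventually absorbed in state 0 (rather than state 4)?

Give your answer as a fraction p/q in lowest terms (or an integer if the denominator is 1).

Answer: 290/487

Derivation:
Let a_i = P(absorbed in 0 | start in state i).
Boundary conditions: a_0 = 1, a_4 = 0.
For each transient state i, a_i = sum_j P(i->j) * a_j:
  a_1 = 1/16*a_0 + 5/16*a_1 + 1/4*a_2 + 1/16*a_3 + 5/16*a_4
  a_2 = 5/8*a_0 + 1/16*a_1 + 1/16*a_2 + 3/16*a_3 + 1/16*a_4
  a_3 = 3/16*a_0 + 3/16*a_1 + 1/8*a_2 + 3/8*a_3 + 1/8*a_4

Substituting a_0 = 1 and a_4 = 0, rearrange to (I - Q) a = r where r[i] = P(i -> 0):
  [11/16, -1/4, -1/16] . (a_1, a_2, a_3) = 1/16
  [-1/16, 15/16, -3/16] . (a_1, a_2, a_3) = 5/8
  [-3/16, -1/8, 5/8] . (a_1, a_2, a_3) = 3/16

Solving yields:
  a_1 = 215/487
  a_2 = 397/487
  a_3 = 290/487

Starting state is 3, so the absorption probability is a_3 = 290/487.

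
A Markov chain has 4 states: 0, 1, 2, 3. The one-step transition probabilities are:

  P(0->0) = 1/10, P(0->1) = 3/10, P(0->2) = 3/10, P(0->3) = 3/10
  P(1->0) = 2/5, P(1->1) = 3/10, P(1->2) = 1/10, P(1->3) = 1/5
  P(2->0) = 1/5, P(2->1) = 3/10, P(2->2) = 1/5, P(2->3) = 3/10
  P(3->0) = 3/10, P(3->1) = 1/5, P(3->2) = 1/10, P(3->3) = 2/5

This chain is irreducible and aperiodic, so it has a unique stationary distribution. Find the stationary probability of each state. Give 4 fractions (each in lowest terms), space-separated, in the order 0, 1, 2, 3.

The stationary distribution satisfies pi = pi * P, i.e.:
  pi_0 = 1/10*pi_0 + 2/5*pi_1 + 1/5*pi_2 + 3/10*pi_3
  pi_1 = 3/10*pi_0 + 3/10*pi_1 + 3/10*pi_2 + 1/5*pi_3
  pi_2 = 3/10*pi_0 + 1/10*pi_1 + 1/5*pi_2 + 1/10*pi_3
  pi_3 = 3/10*pi_0 + 1/5*pi_1 + 3/10*pi_2 + 2/5*pi_3
with normalization: pi_0 + pi_1 + pi_2 + pi_3 = 1.

Using the first 3 balance equations plus normalization, the linear system A*pi = b is:
  [-9/10, 2/5, 1/5, 3/10] . pi = 0
  [3/10, -7/10, 3/10, 1/5] . pi = 0
  [3/10, 1/10, -4/5, 1/10] . pi = 0
  [1, 1, 1, 1] . pi = 1

Solving yields:
  pi_0 = 23/89
  pi_1 = 24/89
  pi_2 = 15/89
  pi_3 = 27/89

Verification (pi * P):
  23/89*1/10 + 24/89*2/5 + 15/89*1/5 + 27/89*3/10 = 23/89 = pi_0  (ok)
  23/89*3/10 + 24/89*3/10 + 15/89*3/10 + 27/89*1/5 = 24/89 = pi_1  (ok)
  23/89*3/10 + 24/89*1/10 + 15/89*1/5 + 27/89*1/10 = 15/89 = pi_2  (ok)
  23/89*3/10 + 24/89*1/5 + 15/89*3/10 + 27/89*2/5 = 27/89 = pi_3  (ok)

Answer: 23/89 24/89 15/89 27/89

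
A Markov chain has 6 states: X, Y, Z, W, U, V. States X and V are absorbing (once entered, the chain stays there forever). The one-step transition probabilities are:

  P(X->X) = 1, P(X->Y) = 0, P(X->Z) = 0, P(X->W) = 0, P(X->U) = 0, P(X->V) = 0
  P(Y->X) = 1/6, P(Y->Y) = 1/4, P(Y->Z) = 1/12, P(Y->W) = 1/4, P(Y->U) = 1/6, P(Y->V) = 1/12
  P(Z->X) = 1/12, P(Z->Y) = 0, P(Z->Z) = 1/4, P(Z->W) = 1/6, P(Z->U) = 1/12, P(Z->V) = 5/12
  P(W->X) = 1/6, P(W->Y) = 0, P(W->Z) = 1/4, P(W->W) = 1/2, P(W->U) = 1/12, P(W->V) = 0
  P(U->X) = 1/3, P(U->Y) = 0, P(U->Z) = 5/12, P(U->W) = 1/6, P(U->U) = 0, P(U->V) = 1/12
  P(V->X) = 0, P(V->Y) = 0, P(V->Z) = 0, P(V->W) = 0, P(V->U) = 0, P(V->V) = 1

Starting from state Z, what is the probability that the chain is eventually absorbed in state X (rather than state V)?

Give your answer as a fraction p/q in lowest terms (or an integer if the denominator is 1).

Answer: 77/256

Derivation:
Let a_i = P(absorbed in X | start in state i).
Boundary conditions: a_X = 1, a_V = 0.
For each transient state i, a_i = sum_j P(i->j) * a_j:
  a_Y = 1/6*a_X + 1/4*a_Y + 1/12*a_Z + 1/4*a_W + 1/6*a_U + 1/12*a_V
  a_Z = 1/12*a_X + 0*a_Y + 1/4*a_Z + 1/6*a_W + 1/12*a_U + 5/12*a_V
  a_W = 1/6*a_X + 0*a_Y + 1/4*a_Z + 1/2*a_W + 1/12*a_U + 0*a_V
  a_U = 1/3*a_X + 0*a_Y + 5/12*a_Z + 1/6*a_W + 0*a_U + 1/12*a_V

Substituting a_X = 1 and a_V = 0, rearrange to (I - Q) a = r where r[i] = P(i -> X):
  [3/4, -1/12, -1/4, -1/6] . (a_Y, a_Z, a_W, a_U) = 1/6
  [0, 3/4, -1/6, -1/12] . (a_Y, a_Z, a_W, a_U) = 1/12
  [0, -1/4, 1/2, -1/12] . (a_Y, a_Z, a_W, a_U) = 1/6
  [0, -5/12, -1/6, 1] . (a_Y, a_Z, a_W, a_U) = 1/3

Solving yields:
  a_Y = 877/1536
  a_Z = 77/256
  a_W = 295/512
  a_U = 71/128

Starting state is Z, so the absorption probability is a_Z = 77/256.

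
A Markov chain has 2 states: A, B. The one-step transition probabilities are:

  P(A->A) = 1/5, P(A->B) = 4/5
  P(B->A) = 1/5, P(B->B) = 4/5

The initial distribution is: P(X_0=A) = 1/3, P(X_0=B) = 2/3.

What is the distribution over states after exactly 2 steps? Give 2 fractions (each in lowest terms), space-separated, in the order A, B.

Answer: 1/5 4/5

Derivation:
Propagating the distribution step by step (d_{t+1} = d_t * P):
d_0 = (A=1/3, B=2/3)
  d_1[A] = 1/3*1/5 + 2/3*1/5 = 1/5
  d_1[B] = 1/3*4/5 + 2/3*4/5 = 4/5
d_1 = (A=1/5, B=4/5)
  d_2[A] = 1/5*1/5 + 4/5*1/5 = 1/5
  d_2[B] = 1/5*4/5 + 4/5*4/5 = 4/5
d_2 = (A=1/5, B=4/5)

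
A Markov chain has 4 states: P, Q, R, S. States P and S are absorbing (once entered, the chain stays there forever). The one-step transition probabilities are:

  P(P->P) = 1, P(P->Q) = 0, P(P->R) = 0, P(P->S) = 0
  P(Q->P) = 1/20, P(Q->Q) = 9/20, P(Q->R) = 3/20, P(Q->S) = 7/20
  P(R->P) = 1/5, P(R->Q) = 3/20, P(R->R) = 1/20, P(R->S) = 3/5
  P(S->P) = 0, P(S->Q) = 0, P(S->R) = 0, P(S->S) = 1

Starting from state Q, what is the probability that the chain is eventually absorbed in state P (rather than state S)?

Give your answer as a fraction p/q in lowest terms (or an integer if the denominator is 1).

Answer: 31/200

Derivation:
Let a_i = P(absorbed in P | start in state i).
Boundary conditions: a_P = 1, a_S = 0.
For each transient state i, a_i = sum_j P(i->j) * a_j:
  a_Q = 1/20*a_P + 9/20*a_Q + 3/20*a_R + 7/20*a_S
  a_R = 1/5*a_P + 3/20*a_Q + 1/20*a_R + 3/5*a_S

Substituting a_P = 1 and a_S = 0, rearrange to (I - Q) a = r where r[i] = P(i -> P):
  [11/20, -3/20] . (a_Q, a_R) = 1/20
  [-3/20, 19/20] . (a_Q, a_R) = 1/5

Solving yields:
  a_Q = 31/200
  a_R = 47/200

Starting state is Q, so the absorption probability is a_Q = 31/200.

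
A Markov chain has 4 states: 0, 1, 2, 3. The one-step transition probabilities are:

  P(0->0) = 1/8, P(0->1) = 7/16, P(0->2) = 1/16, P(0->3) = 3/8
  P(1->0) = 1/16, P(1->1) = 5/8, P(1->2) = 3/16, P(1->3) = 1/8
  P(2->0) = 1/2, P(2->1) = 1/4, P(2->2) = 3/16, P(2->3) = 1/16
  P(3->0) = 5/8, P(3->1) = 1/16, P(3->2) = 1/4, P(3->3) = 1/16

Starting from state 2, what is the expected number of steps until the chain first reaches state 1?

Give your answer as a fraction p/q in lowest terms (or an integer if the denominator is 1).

Let h_i = expected steps to first reach 1 from state i.
Boundary: h_1 = 0.
First-step equations for the other states:
  h_0 = 1 + 1/8*h_0 + 7/16*h_1 + 1/16*h_2 + 3/8*h_3
  h_2 = 1 + 1/2*h_0 + 1/4*h_1 + 3/16*h_2 + 1/16*h_3
  h_3 = 1 + 5/8*h_0 + 1/16*h_1 + 1/4*h_2 + 1/16*h_3

Substituting h_1 = 0 and rearranging gives the linear system (I - Q) h = 1:
  [7/8, -1/16, -3/8] . (h_0, h_2, h_3) = 1
  [-1/2, 13/16, -1/16] . (h_0, h_2, h_3) = 1
  [-5/8, -1/4, 15/16] . (h_0, h_2, h_3) = 1

Solving yields:
  h_0 = 412/131
  h_2 = 456/131
  h_3 = 536/131

Starting state is 2, so the expected hitting time is h_2 = 456/131.

Answer: 456/131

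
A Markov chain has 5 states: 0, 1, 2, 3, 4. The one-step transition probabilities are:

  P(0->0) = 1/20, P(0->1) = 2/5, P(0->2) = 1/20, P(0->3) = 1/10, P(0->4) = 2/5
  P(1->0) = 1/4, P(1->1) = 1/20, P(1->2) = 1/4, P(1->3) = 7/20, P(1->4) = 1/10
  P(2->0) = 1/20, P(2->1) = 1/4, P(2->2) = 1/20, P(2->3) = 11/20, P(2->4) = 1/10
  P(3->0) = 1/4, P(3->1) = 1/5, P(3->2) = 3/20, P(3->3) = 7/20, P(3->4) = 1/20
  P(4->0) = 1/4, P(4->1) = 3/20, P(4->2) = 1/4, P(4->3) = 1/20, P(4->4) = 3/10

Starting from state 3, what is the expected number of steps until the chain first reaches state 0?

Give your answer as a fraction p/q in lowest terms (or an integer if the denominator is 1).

Answer: 3768/821

Derivation:
Let h_i = expected steps to first reach 0 from state i.
Boundary: h_0 = 0.
First-step equations for the other states:
  h_1 = 1 + 1/4*h_0 + 1/20*h_1 + 1/4*h_2 + 7/20*h_3 + 1/10*h_4
  h_2 = 1 + 1/20*h_0 + 1/4*h_1 + 1/20*h_2 + 11/20*h_3 + 1/10*h_4
  h_3 = 1 + 1/4*h_0 + 1/5*h_1 + 3/20*h_2 + 7/20*h_3 + 1/20*h_4
  h_4 = 1 + 1/4*h_0 + 3/20*h_1 + 1/4*h_2 + 1/20*h_3 + 3/10*h_4

Substituting h_0 = 0 and rearranging gives the linear system (I - Q) h = 1:
  [19/20, -1/4, -7/20, -1/10] . (h_1, h_2, h_3, h_4) = 1
  [-1/4, 19/20, -11/20, -1/10] . (h_1, h_2, h_3, h_4) = 1
  [-1/5, -3/20, 13/20, -1/20] . (h_1, h_2, h_3, h_4) = 1
  [-3/20, -1/4, -1/20, 7/10] . (h_1, h_2, h_3, h_4) = 1

Solving yields:
  h_1 = 3832/821
  h_2 = 4460/821
  h_3 = 3768/821
  h_4 = 3856/821

Starting state is 3, so the expected hitting time is h_3 = 3768/821.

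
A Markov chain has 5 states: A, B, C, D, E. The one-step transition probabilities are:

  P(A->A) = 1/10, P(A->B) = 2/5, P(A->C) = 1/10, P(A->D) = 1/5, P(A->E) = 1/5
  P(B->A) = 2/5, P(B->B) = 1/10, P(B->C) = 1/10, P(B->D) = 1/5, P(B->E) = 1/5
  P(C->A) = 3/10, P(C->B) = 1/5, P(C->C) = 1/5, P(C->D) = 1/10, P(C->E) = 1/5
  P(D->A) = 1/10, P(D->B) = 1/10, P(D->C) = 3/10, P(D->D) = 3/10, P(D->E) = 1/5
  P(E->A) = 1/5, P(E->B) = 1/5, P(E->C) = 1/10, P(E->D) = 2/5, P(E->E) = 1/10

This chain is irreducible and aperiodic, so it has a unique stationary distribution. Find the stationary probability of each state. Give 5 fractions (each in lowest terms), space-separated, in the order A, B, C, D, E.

The stationary distribution satisfies pi = pi * P, i.e.:
  pi_A = 1/10*pi_A + 2/5*pi_B + 3/10*pi_C + 1/10*pi_D + 1/5*pi_E
  pi_B = 2/5*pi_A + 1/10*pi_B + 1/5*pi_C + 1/10*pi_D + 1/5*pi_E
  pi_C = 1/10*pi_A + 1/10*pi_B + 1/5*pi_C + 3/10*pi_D + 1/10*pi_E
  pi_D = 1/5*pi_A + 1/5*pi_B + 1/10*pi_C + 3/10*pi_D + 2/5*pi_E
  pi_E = 1/5*pi_A + 1/5*pi_B + 1/5*pi_C + 1/5*pi_D + 1/10*pi_E
with normalization: pi_A + pi_B + pi_C + pi_D + pi_E = 1.

Using the first 4 balance equations plus normalization, the linear system A*pi = b is:
  [-9/10, 2/5, 3/10, 1/10, 1/5] . pi = 0
  [2/5, -9/10, 1/5, 1/10, 1/5] . pi = 0
  [1/10, 1/10, -4/5, 3/10, 1/10] . pi = 0
  [1/5, 1/5, 1/10, -7/10, 2/5] . pi = 0
  [1, 1, 1, 1, 1] . pi = 1

Solving yields:
  pi_A = 2500/11869
  pi_B = 2349/11869
  pi_C = 151/913
  pi_D = 223/913
  pi_E = 2/11

Verification (pi * P):
  2500/11869*1/10 + 2349/11869*2/5 + 151/913*3/10 + 223/913*1/10 + 2/11*1/5 = 2500/11869 = pi_A  (ok)
  2500/11869*2/5 + 2349/11869*1/10 + 151/913*1/5 + 223/913*1/10 + 2/11*1/5 = 2349/11869 = pi_B  (ok)
  2500/11869*1/10 + 2349/11869*1/10 + 151/913*1/5 + 223/913*3/10 + 2/11*1/10 = 151/913 = pi_C  (ok)
  2500/11869*1/5 + 2349/11869*1/5 + 151/913*1/10 + 223/913*3/10 + 2/11*2/5 = 223/913 = pi_D  (ok)
  2500/11869*1/5 + 2349/11869*1/5 + 151/913*1/5 + 223/913*1/5 + 2/11*1/10 = 2/11 = pi_E  (ok)

Answer: 2500/11869 2349/11869 151/913 223/913 2/11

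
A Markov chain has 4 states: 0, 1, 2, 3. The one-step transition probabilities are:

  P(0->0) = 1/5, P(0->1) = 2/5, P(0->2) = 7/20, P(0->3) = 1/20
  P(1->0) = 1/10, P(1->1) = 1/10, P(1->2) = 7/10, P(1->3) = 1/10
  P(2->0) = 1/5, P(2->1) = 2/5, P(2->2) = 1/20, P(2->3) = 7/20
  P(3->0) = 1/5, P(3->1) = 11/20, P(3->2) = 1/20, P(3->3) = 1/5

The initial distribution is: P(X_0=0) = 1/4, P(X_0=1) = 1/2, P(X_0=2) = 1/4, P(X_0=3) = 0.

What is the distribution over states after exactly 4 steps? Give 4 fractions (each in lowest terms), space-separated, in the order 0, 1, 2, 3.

Propagating the distribution step by step (d_{t+1} = d_t * P):
d_0 = (0=1/4, 1=1/2, 2=1/4, 3=0)
  d_1[0] = 1/4*1/5 + 1/2*1/10 + 1/4*1/5 + 0*1/5 = 3/20
  d_1[1] = 1/4*2/5 + 1/2*1/10 + 1/4*2/5 + 0*11/20 = 1/4
  d_1[2] = 1/4*7/20 + 1/2*7/10 + 1/4*1/20 + 0*1/20 = 9/20
  d_1[3] = 1/4*1/20 + 1/2*1/10 + 1/4*7/20 + 0*1/5 = 3/20
d_1 = (0=3/20, 1=1/4, 2=9/20, 3=3/20)
  d_2[0] = 3/20*1/5 + 1/4*1/10 + 9/20*1/5 + 3/20*1/5 = 7/40
  d_2[1] = 3/20*2/5 + 1/4*1/10 + 9/20*2/5 + 3/20*11/20 = 139/400
  d_2[2] = 3/20*7/20 + 1/4*7/10 + 9/20*1/20 + 3/20*1/20 = 103/400
  d_2[3] = 3/20*1/20 + 1/4*1/10 + 9/20*7/20 + 3/20*1/5 = 11/50
d_2 = (0=7/40, 1=139/400, 2=103/400, 3=11/50)
  d_3[0] = 7/40*1/5 + 139/400*1/10 + 103/400*1/5 + 11/50*1/5 = 661/4000
  d_3[1] = 7/40*2/5 + 139/400*1/10 + 103/400*2/5 + 11/50*11/20 = 263/800
  d_3[2] = 7/40*7/20 + 139/400*7/10 + 103/400*1/20 + 11/50*1/20 = 2627/8000
  d_3[3] = 7/40*1/20 + 139/400*1/10 + 103/400*7/20 + 11/50*1/5 = 1421/8000
d_3 = (0=661/4000, 1=263/800, 2=2627/8000, 3=1421/8000)
  d_4[0] = 661/4000*1/5 + 263/800*1/10 + 2627/8000*1/5 + 1421/8000*1/5 = 1337/8000
  d_4[1] = 661/4000*2/5 + 263/800*1/10 + 2627/8000*2/5 + 1421/8000*11/20 = 52483/160000
  d_4[2] = 661/4000*7/20 + 263/800*7/10 + 2627/8000*1/20 + 1421/8000*1/20 = 25061/80000
  d_4[3] = 661/4000*1/20 + 263/800*1/10 + 2627/8000*7/20 + 1421/8000*1/5 = 6131/32000
d_4 = (0=1337/8000, 1=52483/160000, 2=25061/80000, 3=6131/32000)

Answer: 1337/8000 52483/160000 25061/80000 6131/32000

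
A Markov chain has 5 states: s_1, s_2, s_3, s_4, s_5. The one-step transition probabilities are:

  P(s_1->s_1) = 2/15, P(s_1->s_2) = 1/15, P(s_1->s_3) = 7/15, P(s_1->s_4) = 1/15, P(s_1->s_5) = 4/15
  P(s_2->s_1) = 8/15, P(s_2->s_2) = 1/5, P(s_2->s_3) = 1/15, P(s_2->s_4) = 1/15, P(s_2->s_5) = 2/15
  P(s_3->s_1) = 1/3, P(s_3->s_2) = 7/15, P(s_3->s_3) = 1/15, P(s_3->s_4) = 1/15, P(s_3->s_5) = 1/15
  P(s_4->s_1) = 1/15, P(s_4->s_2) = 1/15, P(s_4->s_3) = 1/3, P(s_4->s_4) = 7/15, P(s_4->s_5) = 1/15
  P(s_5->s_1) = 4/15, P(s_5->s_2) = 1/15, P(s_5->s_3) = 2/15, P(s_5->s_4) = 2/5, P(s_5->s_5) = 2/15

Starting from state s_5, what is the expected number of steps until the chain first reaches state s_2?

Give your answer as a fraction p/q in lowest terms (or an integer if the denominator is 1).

Answer: 3693/599

Derivation:
Let h_i = expected steps to first reach s_2 from state i.
Boundary: h_s_2 = 0.
First-step equations for the other states:
  h_s_1 = 1 + 2/15*h_s_1 + 1/15*h_s_2 + 7/15*h_s_3 + 1/15*h_s_4 + 4/15*h_s_5
  h_s_3 = 1 + 1/3*h_s_1 + 7/15*h_s_2 + 1/15*h_s_3 + 1/15*h_s_4 + 1/15*h_s_5
  h_s_4 = 1 + 1/15*h_s_1 + 1/15*h_s_2 + 1/3*h_s_3 + 7/15*h_s_4 + 1/15*h_s_5
  h_s_5 = 1 + 4/15*h_s_1 + 1/15*h_s_2 + 2/15*h_s_3 + 2/5*h_s_4 + 2/15*h_s_5

Substituting h_s_2 = 0 and rearranging gives the linear system (I - Q) h = 1:
  [13/15, -7/15, -1/15, -4/15] . (h_s_1, h_s_3, h_s_4, h_s_5) = 1
  [-1/3, 14/15, -1/15, -1/15] . (h_s_1, h_s_3, h_s_4, h_s_5) = 1
  [-1/15, -1/3, 8/15, -1/15] . (h_s_1, h_s_3, h_s_4, h_s_5) = 1
  [-4/15, -2/15, -2/5, 13/15] . (h_s_1, h_s_3, h_s_4, h_s_5) = 1

Solving yields:
  h_s_1 = 3363/599
  h_s_3 = 2355/599
  h_s_4 = 3477/599
  h_s_5 = 3693/599

Starting state is s_5, so the expected hitting time is h_s_5 = 3693/599.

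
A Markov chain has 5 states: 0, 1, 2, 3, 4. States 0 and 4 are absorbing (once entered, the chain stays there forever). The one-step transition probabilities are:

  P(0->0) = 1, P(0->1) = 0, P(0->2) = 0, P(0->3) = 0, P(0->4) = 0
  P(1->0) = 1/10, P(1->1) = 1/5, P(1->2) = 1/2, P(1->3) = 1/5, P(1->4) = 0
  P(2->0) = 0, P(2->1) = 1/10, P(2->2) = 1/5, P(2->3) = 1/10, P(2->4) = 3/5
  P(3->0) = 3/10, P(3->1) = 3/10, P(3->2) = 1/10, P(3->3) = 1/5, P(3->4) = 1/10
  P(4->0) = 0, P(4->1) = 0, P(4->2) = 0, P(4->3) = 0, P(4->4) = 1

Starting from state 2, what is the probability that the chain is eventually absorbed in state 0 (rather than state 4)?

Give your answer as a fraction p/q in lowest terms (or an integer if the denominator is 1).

Answer: 41/399

Derivation:
Let a_i = P(absorbed in 0 | start in state i).
Boundary conditions: a_0 = 1, a_4 = 0.
For each transient state i, a_i = sum_j P(i->j) * a_j:
  a_1 = 1/10*a_0 + 1/5*a_1 + 1/2*a_2 + 1/5*a_3 + 0*a_4
  a_2 = 0*a_0 + 1/10*a_1 + 1/5*a_2 + 1/10*a_3 + 3/5*a_4
  a_3 = 3/10*a_0 + 3/10*a_1 + 1/10*a_2 + 1/5*a_3 + 1/10*a_4

Substituting a_0 = 1 and a_4 = 0, rearrange to (I - Q) a = r where r[i] = P(i -> 0):
  [4/5, -1/2, -1/5] . (a_1, a_2, a_3) = 1/10
  [-1/10, 4/5, -1/10] . (a_1, a_2, a_3) = 0
  [-3/10, -1/10, 4/5] . (a_1, a_2, a_3) = 3/10

Solving yields:
  a_1 = 6/19
  a_2 = 41/399
  a_3 = 202/399

Starting state is 2, so the absorption probability is a_2 = 41/399.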